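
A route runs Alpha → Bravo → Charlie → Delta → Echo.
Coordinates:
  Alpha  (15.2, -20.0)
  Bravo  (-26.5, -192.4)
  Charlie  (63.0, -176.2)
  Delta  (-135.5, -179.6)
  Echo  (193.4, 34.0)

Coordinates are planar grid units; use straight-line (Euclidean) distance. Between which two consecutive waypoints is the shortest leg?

Bravo–Charlie

Leg distances:
Alpha→Bravo: 177.4
Bravo→Charlie: 91.0
Charlie→Delta: 198.5
Delta→Echo: 392.2
The shortest leg is Bravo–Charlie at 91.0.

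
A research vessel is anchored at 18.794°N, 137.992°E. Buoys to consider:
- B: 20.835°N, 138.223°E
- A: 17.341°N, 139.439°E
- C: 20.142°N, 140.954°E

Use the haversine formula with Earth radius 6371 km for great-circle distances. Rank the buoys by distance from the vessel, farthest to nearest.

C, B, A

Distances from the vessel:
C 20.142°N, 140.954°E: 344.8 km
B 20.835°N, 138.223°E: 228.2 km
A 17.341°N, 139.439°E: 222.5 km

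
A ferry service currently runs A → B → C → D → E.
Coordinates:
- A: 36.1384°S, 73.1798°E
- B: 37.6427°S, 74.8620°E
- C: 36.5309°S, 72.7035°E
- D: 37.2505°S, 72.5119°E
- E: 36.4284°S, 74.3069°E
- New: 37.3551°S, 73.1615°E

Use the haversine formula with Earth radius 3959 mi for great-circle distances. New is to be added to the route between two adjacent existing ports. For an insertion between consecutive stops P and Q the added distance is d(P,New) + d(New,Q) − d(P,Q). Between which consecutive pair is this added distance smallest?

Added distance for inserting New between each consecutive pair:
A–B: 39.9 mi
B–C: 16.0 mi
C–D: 47.9 mi
D–E: 12.1 mi
Smallest added distance is 12.1 mi, inserting between D and E.

between D and E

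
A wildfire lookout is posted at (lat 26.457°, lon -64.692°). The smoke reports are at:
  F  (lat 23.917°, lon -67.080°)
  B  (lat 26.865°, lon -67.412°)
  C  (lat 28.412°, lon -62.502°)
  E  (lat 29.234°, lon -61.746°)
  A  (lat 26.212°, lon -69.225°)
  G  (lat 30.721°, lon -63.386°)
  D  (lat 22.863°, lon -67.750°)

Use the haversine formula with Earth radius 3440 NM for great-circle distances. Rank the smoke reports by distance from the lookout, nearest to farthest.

B, C, F, E, A, G, D

Distances from the lookout:
B (lat 26.865°, lon -67.412°): 148.0 NM
C (lat 28.412°, lon -62.502°): 165.5 NM
F (lat 23.917°, lon -67.080°): 200.2 NM
E (lat 29.234°, lon -61.746°): 228.6 NM
A (lat 26.212°, lon -69.225°): 244.3 NM
G (lat 30.721°, lon -63.386°): 265.1 NM
D (lat 22.863°, lon -67.750°): 272.7 NM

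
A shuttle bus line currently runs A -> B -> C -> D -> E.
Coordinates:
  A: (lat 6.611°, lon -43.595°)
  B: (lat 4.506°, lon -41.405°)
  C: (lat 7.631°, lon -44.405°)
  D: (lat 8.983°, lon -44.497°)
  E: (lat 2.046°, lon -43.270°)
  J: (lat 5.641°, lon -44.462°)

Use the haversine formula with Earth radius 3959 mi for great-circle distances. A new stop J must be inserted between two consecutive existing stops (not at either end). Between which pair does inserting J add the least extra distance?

Added distance for inserting J between each consecutive pair:
A–B: 104.8 mi
B–C: 63.6 mi
C–D: 274.9 mi
D–E: 5.9 mi
Smallest added distance is 5.9 mi, inserting between D and E.

between D and E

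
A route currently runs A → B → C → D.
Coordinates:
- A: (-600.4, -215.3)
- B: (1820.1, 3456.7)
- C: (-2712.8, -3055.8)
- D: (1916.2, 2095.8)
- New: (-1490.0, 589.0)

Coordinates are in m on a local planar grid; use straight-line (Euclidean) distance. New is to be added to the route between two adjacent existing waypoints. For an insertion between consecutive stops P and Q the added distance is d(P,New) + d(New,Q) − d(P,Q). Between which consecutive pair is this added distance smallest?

between B and C

Added distance for inserting New between each consecutive pair:
A–B: 1180.8 m
B–C: 289.3 m
C–D: 643.3 m
Smallest added distance is 289.3 m, inserting between B and C.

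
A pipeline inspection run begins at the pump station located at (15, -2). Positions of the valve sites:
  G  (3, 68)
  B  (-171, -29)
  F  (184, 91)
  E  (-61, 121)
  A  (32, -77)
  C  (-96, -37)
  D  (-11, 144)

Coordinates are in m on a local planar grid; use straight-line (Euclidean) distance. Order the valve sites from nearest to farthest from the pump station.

G, A, C, E, D, B, F

Computing each straight-line distance from (15, -2):
G (3, 68): 71.0 m
A (32, -77): 76.9 m
C (-96, -37): 116.4 m
E (-61, 121): 144.6 m
D (-11, 144): 148.3 m
B (-171, -29): 187.9 m
F (184, 91): 192.9 m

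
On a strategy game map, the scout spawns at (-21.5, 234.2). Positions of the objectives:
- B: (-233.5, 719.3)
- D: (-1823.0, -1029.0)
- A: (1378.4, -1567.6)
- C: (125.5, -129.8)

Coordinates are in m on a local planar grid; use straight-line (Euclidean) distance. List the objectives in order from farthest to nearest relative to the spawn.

Distances from the spawn:
A (1378.4, -1567.6): 2281.7 m
D (-1823.0, -1029.0): 2200.2 m
B (-233.5, 719.3): 529.4 m
C (125.5, -129.8): 392.6 m

A, D, B, C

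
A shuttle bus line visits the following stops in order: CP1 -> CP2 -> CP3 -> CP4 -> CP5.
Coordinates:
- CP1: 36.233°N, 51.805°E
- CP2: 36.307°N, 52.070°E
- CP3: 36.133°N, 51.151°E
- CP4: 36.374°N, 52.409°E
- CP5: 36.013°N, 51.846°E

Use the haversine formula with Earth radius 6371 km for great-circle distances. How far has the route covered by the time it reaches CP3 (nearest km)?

Leg distances:
CP1→CP2: 25.1 km  (cumulative 25.1 km)
CP2→CP3: 84.7 km  (cumulative 109.8 km)
Cumulative distance at CP3 ≈ 110 km.

110 km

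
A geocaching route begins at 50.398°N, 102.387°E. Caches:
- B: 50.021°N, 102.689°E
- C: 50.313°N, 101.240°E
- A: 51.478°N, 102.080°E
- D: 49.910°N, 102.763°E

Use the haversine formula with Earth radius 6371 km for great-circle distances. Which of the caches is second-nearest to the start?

Distances from the start (50.398°N, 102.387°E):
B: 47.1 km
D: 60.5 km
C: 81.9 km
A: 122.0 km
The second-nearest is D at 60.5 km.

D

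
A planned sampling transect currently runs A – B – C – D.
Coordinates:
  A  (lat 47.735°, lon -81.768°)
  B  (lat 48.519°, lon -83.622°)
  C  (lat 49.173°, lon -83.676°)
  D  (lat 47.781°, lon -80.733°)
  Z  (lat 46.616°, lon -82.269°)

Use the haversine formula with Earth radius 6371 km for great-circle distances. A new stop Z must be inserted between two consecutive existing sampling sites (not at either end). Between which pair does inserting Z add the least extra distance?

Added distance for inserting Z between each consecutive pair:
A–B: 201.9 km
B–C: 464.9 km
C–D: 210.5 km
Smallest added distance is 201.9 km, inserting between A and B.

between A and B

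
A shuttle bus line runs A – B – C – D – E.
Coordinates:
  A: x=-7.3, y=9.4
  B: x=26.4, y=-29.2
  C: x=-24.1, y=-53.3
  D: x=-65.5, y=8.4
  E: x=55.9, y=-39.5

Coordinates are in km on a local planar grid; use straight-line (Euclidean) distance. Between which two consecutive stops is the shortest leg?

Leg distances:
A→B: 51.2 km
B→C: 56.0 km
C→D: 74.3 km
D→E: 130.5 km
The shortest leg is A–B at 51.2 km.

A–B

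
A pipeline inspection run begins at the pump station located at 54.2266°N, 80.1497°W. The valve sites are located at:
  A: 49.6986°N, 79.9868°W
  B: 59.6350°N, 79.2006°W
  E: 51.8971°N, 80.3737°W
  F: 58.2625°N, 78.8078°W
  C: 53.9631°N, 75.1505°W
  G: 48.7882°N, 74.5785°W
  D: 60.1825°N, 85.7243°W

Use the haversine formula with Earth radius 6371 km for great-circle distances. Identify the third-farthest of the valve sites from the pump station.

B

Distances from the pump station (54.2266°N, 80.1497°W):
D: 741.9 km
G: 716.7 km
B: 604.1 km
A: 503.6 km
F: 456.3 km
C: 327.2 km
E: 259.5 km
The third-farthest is B at 604.1 km.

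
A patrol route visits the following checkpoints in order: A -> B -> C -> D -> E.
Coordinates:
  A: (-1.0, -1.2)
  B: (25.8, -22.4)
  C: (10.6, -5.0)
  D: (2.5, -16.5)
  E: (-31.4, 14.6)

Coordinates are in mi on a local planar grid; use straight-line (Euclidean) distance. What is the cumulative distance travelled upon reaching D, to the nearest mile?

71 mi

Leg distances:
A→B: 34.2 mi  (cumulative 34.2 mi)
B→C: 23.1 mi  (cumulative 57.3 mi)
C→D: 14.1 mi  (cumulative 71.3 mi)
Cumulative distance at D ≈ 71 mi.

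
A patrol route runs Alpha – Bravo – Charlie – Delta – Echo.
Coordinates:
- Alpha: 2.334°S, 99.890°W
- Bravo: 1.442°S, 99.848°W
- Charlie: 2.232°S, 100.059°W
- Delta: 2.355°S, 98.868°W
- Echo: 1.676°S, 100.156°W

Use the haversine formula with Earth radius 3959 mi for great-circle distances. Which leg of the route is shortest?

Bravo–Charlie

Leg distances:
Alpha→Bravo: 61.7 mi
Bravo→Charlie: 56.5 mi
Charlie→Delta: 82.7 mi
Delta→Echo: 100.6 mi
The shortest leg is Bravo–Charlie at 56.5 mi.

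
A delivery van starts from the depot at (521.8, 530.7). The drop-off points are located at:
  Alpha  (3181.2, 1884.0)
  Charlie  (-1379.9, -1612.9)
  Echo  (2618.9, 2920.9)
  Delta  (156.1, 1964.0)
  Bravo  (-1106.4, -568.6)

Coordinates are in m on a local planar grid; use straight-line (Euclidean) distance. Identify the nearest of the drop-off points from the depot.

Distances from the depot ((521.8, 530.7)):
Delta: 1479.2 m
Bravo: 1964.6 m
Charlie: 2865.6 m
Alpha: 2983.9 m
Echo: 3179.8 m
The nearest is Delta at 1479.2 m.

Delta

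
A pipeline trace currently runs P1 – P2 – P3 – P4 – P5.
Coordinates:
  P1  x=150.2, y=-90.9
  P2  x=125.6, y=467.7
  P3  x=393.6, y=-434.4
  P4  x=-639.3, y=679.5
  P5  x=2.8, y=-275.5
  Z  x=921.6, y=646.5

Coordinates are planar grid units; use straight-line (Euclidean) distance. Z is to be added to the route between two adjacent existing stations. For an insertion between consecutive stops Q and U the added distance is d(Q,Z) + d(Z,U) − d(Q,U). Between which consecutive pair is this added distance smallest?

Added distance for inserting Z between each consecutive pair:
P1–P2: 1323.8
P2–P3: 1077.7
P3–P4: 1245.1
P4–P5: 1712.1
Smallest added distance is 1077.7, inserting between P2 and P3.

between P2 and P3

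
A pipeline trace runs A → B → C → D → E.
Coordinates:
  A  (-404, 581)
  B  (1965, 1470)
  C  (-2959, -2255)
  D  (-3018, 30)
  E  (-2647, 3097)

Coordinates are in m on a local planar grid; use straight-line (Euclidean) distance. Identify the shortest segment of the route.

Leg distances:
A→B: 2530.3 m
B→C: 6174.3 m
C→D: 2285.8 m
D→E: 3089.4 m
The shortest leg is C–D at 2285.8 m.

C–D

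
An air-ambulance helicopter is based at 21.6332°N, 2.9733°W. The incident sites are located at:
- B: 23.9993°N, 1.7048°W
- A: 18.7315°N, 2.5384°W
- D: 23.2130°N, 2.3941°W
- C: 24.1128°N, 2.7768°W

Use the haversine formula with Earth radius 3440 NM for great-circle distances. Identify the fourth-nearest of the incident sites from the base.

Distance to each, sorted:
D: 100.1 NM
C: 149.3 NM
B: 158.5 NM
A: 175.9 NM
The fourth-nearest is A at 175.9 NM.

A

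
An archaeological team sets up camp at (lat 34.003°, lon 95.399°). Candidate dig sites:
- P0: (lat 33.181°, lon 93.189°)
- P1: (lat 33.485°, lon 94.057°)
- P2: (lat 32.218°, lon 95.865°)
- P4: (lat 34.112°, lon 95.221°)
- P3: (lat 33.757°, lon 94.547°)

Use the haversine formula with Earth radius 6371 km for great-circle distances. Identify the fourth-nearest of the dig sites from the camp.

P2

Distances from the camp ((lat 34.003°, lon 95.399°)):
P4: 20.4 km
P3: 83.3 km
P1: 136.8 km
P2: 203.2 km
P0: 224.2 km
The fourth-nearest is P2 at 203.2 km.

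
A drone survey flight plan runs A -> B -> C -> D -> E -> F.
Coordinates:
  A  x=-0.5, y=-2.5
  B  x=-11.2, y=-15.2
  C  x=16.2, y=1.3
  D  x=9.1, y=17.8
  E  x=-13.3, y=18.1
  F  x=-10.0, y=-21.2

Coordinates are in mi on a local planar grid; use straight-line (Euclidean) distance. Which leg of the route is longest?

E–F

Leg distances:
A→B: 16.6 mi
B→C: 32.0 mi
C→D: 18.0 mi
D→E: 22.4 mi
E→F: 39.4 mi
The longest leg is E–F at 39.4 mi.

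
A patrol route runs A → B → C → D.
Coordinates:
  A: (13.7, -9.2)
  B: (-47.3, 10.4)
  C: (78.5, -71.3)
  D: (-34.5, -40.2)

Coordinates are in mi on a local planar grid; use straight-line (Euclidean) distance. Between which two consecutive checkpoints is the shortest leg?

Leg distances:
A→B: 64.1 mi
B→C: 150.0 mi
C→D: 117.2 mi
The shortest leg is A–B at 64.1 mi.

A–B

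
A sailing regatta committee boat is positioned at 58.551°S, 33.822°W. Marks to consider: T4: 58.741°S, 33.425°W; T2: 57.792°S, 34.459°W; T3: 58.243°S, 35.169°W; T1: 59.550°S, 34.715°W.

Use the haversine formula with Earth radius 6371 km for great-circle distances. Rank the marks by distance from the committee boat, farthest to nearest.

Distance from the committee boat at 58.551°S, 33.822°W to each:
T1 59.550°S, 34.715°W: 122.3 km
T2 57.792°S, 34.459°W: 92.3 km
T3 58.243°S, 35.169°W: 85.6 km
T4 58.741°S, 33.425°W: 31.2 km

T1, T2, T3, T4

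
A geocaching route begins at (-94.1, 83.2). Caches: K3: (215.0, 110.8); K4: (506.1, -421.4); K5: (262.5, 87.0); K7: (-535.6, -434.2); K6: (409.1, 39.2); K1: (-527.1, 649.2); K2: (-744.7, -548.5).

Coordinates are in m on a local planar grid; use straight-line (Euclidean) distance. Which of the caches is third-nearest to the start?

K6

Distances from the start ((-94.1, 83.2)):
K3: 310.3 m
K5: 356.6 m
K6: 505.1 m
K7: 680.2 m
K1: 712.6 m
K4: 784.1 m
K2: 906.8 m
The third-nearest is K6 at 505.1 m.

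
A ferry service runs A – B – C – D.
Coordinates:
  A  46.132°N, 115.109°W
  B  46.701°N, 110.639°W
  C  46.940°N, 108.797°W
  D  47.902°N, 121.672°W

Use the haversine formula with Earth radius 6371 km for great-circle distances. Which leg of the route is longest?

Leg distances:
A→B: 348.4 km
B→C: 142.6 km
C→D: 973.4 km
The longest leg is C–D at 973.4 km.

C–D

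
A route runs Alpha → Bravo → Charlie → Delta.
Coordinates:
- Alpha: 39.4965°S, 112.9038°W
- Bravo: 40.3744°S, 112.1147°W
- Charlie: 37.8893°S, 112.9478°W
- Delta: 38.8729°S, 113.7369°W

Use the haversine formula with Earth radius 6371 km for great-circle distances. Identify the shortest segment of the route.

Alpha–Bravo

Leg distances:
Alpha→Bravo: 118.6 km
Bravo→Charlie: 285.5 km
Charlie→Delta: 129.2 km
The shortest leg is Alpha–Bravo at 118.6 km.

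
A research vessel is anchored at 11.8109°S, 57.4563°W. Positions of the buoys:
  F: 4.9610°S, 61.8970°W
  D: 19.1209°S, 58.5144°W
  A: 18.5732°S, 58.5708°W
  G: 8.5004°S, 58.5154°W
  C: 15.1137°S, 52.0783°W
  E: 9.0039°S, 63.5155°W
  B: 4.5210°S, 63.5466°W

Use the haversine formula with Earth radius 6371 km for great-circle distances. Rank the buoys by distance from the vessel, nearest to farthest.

G, C, E, A, D, F, B

Computing each great-circle distance from 11.8109°S, 57.4563°W:
G 8.5004°S, 58.5154°W: 385.9 km
C 15.1137°S, 52.0783°W: 687.7 km
E 9.0039°S, 63.5155°W: 732.4 km
A 18.5732°S, 58.5708°W: 761.4 km
D 19.1209°S, 58.5144°W: 820.7 km
F 4.9610°S, 61.8970°W: 904.7 km
B 4.5210°S, 63.5466°W: 1051.6 km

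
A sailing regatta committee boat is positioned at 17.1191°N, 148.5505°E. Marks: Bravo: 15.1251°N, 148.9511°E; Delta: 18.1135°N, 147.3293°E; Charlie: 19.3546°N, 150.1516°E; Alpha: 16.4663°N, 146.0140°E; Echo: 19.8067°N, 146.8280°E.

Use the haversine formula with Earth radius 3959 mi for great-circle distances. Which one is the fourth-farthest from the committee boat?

Bravo

Distances from the committee boat (17.1191°N, 148.5505°E):
Echo: 217.3 mi
Charlie: 186.8 mi
Alpha: 173.7 mi
Bravo: 140.3 mi
Delta: 105.8 mi
The fourth-farthest is Bravo at 140.3 mi.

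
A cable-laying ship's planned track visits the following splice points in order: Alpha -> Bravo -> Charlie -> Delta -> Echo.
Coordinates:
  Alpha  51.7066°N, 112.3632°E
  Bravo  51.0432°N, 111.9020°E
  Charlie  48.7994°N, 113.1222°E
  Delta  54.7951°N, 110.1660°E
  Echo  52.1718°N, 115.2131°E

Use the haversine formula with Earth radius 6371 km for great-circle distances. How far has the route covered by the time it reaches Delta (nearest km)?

1042 km

Leg distances:
Alpha→Bravo: 80.4 km  (cumulative 80.4 km)
Bravo→Charlie: 264.3 km  (cumulative 344.8 km)
Charlie→Delta: 696.8 km  (cumulative 1041.6 km)
Cumulative distance at Delta ≈ 1042 km.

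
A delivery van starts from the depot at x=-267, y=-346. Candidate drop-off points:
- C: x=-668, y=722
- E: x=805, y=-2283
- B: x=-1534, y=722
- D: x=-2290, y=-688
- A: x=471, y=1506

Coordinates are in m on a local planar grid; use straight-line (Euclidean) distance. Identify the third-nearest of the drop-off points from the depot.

A

Distance to each, sorted:
C: 1140.8 m
B: 1657.1 m
A: 1993.6 m
D: 2051.7 m
E: 2213.9 m
The third-nearest is A at 1993.6 m.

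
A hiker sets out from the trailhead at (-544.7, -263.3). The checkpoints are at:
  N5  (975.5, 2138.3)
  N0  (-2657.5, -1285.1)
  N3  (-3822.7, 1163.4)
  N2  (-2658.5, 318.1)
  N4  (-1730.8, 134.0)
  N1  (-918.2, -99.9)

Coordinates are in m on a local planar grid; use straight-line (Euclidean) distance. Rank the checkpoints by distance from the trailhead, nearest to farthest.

N1, N4, N2, N0, N5, N3

Distance from the trailhead at (-544.7, -263.3) to each:
N1 (-918.2, -99.9): 407.7 m
N4 (-1730.8, 134.0): 1250.9 m
N2 (-2658.5, 318.1): 2192.3 m
N0 (-2657.5, -1285.1): 2346.9 m
N5 (975.5, 2138.3): 2842.3 m
N3 (-3822.7, 1163.4): 3575.0 m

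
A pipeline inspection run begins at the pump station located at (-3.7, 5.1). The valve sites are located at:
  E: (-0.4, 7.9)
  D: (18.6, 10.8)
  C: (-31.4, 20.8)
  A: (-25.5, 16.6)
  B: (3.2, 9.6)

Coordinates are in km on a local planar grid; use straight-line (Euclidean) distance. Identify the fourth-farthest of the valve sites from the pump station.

B

Distance to each, sorted:
C: 31.8 km
A: 24.6 km
D: 23.0 km
B: 8.2 km
E: 4.3 km
The fourth-farthest is B at 8.2 km.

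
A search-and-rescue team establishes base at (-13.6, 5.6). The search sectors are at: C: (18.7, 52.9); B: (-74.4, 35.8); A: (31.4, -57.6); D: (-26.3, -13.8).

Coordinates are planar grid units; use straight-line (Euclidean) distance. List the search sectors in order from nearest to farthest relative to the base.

Computing each straight-line distance from (-13.6, 5.6):
D (-26.3, -13.8): 23.2
C (18.7, 52.9): 57.3
B (-74.4, 35.8): 67.9
A (31.4, -57.6): 77.6

D, C, B, A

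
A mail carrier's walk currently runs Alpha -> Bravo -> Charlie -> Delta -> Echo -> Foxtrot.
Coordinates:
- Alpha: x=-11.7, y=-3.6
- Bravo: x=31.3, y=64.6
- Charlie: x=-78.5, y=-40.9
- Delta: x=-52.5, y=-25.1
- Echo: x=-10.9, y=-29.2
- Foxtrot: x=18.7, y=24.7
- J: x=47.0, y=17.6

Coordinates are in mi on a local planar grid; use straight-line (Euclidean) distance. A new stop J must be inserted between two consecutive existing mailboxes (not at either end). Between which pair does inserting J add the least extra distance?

between Alpha and Bravo

Added distance for inserting J between each consecutive pair:
Alpha–Bravo: 31.3 mi
Bravo–Charlie: 35.7 mi
Charlie–Delta: 216.3 mi
Delta–Echo: 140.9 mi
Echo–Foxtrot: 42.1 mi
Smallest added distance is 31.3 mi, inserting between Alpha and Bravo.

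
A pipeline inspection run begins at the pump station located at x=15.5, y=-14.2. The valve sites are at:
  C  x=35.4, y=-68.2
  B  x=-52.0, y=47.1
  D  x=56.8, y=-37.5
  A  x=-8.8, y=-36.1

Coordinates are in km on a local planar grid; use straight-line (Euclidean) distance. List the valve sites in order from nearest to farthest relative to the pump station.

Computing each straight-line distance from x=15.5, y=-14.2:
A x=-8.8, y=-36.1: 32.7 km
D x=56.8, y=-37.5: 47.4 km
C x=35.4, y=-68.2: 57.6 km
B x=-52.0, y=47.1: 91.2 km

A, D, C, B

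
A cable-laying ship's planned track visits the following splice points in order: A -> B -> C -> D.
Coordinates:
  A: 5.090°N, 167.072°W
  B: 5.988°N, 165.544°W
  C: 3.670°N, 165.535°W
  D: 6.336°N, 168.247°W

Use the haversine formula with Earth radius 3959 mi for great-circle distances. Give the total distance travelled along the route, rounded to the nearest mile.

544 mi

Leg distances:
A→B: 122.0 mi  (cumulative 122.0 mi)
B→C: 160.2 mi  (cumulative 282.2 mi)
C→D: 262.3 mi  (cumulative 544.5 mi)
Total route length ≈ 544 mi.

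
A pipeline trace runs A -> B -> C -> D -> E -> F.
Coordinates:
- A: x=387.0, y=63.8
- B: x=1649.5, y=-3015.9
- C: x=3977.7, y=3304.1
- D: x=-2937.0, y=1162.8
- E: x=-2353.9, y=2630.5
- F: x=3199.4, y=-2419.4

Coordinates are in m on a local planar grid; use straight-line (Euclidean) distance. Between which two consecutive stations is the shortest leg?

D–E

Leg distances:
A→B: 3328.4 m
B→C: 6735.2 m
C→D: 7238.7 m
D→E: 1579.3 m
E→F: 7506.0 m
The shortest leg is D–E at 1579.3 m.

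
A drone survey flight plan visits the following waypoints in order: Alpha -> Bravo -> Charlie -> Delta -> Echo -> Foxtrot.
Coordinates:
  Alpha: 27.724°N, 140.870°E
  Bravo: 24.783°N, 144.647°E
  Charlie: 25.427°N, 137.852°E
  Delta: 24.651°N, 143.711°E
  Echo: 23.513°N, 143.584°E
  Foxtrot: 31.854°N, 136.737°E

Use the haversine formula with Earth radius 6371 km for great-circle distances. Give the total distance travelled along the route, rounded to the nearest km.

3056 km

Leg distances:
Alpha→Bravo: 498.8 km  (cumulative 498.8 km)
Bravo→Charlie: 687.9 km  (cumulative 1186.6 km)
Charlie→Delta: 596.5 km  (cumulative 1783.1 km)
Delta→Echo: 127.2 km  (cumulative 1910.3 km)
Echo→Foxtrot: 1145.9 km  (cumulative 3056.2 km)
Total route length ≈ 3056 km.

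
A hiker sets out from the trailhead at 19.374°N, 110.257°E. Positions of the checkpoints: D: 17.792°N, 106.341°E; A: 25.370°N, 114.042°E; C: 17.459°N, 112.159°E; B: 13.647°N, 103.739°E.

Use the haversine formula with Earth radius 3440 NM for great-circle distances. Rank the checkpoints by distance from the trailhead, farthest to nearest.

B, A, D, C

Distances from the trailhead:
B 13.647°N, 103.739°E: 508.8 NM
A 25.370°N, 114.042°E: 416.8 NM
D 17.792°N, 106.341°E: 242.2 NM
C 17.459°N, 112.159°E: 158.0 NM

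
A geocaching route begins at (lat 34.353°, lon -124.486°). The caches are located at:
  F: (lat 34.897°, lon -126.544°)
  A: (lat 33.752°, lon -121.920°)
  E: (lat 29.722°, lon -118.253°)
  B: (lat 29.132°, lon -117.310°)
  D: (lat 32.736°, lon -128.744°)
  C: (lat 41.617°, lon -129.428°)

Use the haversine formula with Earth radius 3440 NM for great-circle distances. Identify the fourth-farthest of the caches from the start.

Distances from the start ((lat 34.353°, lon -124.486°)):
C: 494.6 NM
B: 481.9 NM
E: 421.7 NM
D: 234.1 NM
A: 132.6 NM
F: 106.8 NM
The fourth-farthest is D at 234.1 NM.

D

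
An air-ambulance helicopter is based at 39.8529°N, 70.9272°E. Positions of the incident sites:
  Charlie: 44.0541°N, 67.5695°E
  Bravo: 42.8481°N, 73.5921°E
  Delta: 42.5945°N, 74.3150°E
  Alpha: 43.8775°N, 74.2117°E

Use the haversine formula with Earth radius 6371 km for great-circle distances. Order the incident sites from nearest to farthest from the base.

Bravo, Delta, Alpha, Charlie

Distances from the base:
Bravo 42.8481°N, 73.5921°E: 400.5 km
Delta 42.5945°N, 74.3150°E: 416.1 km
Alpha 43.8775°N, 74.2117°E: 523.6 km
Charlie 44.0541°N, 67.5695°E: 543.3 km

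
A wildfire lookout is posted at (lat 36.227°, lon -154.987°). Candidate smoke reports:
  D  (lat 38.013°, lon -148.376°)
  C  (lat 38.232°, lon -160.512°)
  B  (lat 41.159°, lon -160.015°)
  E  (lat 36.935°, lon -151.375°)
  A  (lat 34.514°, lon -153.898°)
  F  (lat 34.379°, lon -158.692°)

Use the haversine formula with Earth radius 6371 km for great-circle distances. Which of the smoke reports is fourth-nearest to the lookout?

Distance to each, sorted:
A: 214.5 km
E: 332.0 km
F: 394.0 km
C: 537.4 km
D: 618.7 km
B: 700.6 km
The fourth-nearest is C at 537.4 km.

C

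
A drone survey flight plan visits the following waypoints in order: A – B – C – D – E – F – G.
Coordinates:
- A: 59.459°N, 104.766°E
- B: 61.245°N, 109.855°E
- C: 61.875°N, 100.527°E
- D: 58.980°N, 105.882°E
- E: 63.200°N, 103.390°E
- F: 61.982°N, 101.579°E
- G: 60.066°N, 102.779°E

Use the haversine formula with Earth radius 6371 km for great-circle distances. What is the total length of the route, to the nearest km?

2152 km

Leg distances:
A→B: 343.1 km  (cumulative 343.1 km)
B→C: 498.5 km  (cumulative 841.5 km)
C→D: 435.6 km  (cumulative 1277.1 km)
D→E: 487.9 km  (cumulative 1765.0 km)
E→F: 164.1 km  (cumulative 1929.1 km)
F→G: 222.6 km  (cumulative 2151.8 km)
Total route length ≈ 2152 km.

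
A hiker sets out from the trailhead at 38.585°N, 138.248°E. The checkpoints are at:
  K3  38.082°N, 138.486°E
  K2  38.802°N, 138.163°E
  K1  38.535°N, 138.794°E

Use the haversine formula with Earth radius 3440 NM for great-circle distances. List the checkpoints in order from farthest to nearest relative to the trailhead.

K3, K1, K2

Distances from the trailhead:
K3 38.082°N, 138.486°E: 32.2 NM
K1 38.535°N, 138.794°E: 25.8 NM
K2 38.802°N, 138.163°E: 13.6 NM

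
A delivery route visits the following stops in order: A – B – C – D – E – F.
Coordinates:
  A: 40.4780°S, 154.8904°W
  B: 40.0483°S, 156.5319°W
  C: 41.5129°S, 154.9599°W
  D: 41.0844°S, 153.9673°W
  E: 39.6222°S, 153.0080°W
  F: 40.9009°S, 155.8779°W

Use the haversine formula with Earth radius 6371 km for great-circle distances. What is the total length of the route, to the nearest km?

Leg distances:
A→B: 147.2 km  (cumulative 147.2 km)
B→C: 209.9 km  (cumulative 357.1 km)
C→D: 95.6 km  (cumulative 452.7 km)
D→E: 181.8 km  (cumulative 634.5 km)
E→F: 282.0 km  (cumulative 916.5 km)
Total route length ≈ 916 km.

916 km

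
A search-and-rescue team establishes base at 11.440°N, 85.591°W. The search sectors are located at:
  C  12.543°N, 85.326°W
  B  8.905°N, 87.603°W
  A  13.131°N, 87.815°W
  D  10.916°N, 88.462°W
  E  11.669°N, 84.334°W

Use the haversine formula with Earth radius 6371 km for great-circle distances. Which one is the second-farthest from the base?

Distance to each, sorted:
B: 357.7 km
D: 318.6 km
A: 306.2 km
E: 139.3 km
C: 126.0 km
The second-farthest is D at 318.6 km.

D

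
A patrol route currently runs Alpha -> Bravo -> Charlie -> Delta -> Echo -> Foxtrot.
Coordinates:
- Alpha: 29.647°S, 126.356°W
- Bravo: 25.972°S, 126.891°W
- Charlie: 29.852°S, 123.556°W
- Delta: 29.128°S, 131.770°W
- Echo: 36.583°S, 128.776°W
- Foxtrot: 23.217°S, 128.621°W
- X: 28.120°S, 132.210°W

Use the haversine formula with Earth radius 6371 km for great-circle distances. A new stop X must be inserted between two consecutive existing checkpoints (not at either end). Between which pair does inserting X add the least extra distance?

Added distance for inserting X between each consecutive pair:
Alpha–Bravo: 760.9 km
Bravo–Charlie: 899.9 km
Charlie–Delta: 184.4 km
Delta–Echo: 239.9 km
Echo–Foxtrot: 161.3 km
Smallest added distance is 161.3 km, inserting between Echo and Foxtrot.

between Echo and Foxtrot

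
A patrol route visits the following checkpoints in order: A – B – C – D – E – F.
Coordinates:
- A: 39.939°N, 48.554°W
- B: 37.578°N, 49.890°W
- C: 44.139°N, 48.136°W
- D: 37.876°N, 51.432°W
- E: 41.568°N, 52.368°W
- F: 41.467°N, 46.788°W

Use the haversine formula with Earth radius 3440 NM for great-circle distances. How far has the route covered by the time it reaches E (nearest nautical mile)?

1187 NM

Leg distances:
A→B: 154.9 NM  (cumulative 154.9 NM)
B→C: 401.9 NM  (cumulative 556.8 NM)
C→D: 404.5 NM  (cumulative 961.3 NM)
D→E: 225.8 NM  (cumulative 1187.1 NM)
Cumulative distance at E ≈ 1187 NM.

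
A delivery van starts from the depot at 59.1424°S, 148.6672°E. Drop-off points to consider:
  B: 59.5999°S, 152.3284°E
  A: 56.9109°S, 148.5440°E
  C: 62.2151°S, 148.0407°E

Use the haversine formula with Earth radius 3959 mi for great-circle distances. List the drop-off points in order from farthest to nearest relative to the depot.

Distance from the depot at 59.1424°S, 148.6672°E to each:
C 62.2151°S, 148.0407°E: 213.4 mi
A 56.9109°S, 148.5440°E: 154.3 mi
B 59.5999°S, 152.3284°E: 132.7 mi

C, A, B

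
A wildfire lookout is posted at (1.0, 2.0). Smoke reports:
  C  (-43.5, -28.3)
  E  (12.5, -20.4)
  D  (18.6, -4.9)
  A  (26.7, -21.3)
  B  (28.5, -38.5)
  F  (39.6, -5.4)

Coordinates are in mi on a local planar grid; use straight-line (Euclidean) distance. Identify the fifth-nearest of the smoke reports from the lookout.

B

Distance to each, sorted:
D: 18.9 mi
E: 25.2 mi
A: 34.7 mi
F: 39.3 mi
B: 49.0 mi
C: 53.8 mi
The fifth-nearest is B at 49.0 mi.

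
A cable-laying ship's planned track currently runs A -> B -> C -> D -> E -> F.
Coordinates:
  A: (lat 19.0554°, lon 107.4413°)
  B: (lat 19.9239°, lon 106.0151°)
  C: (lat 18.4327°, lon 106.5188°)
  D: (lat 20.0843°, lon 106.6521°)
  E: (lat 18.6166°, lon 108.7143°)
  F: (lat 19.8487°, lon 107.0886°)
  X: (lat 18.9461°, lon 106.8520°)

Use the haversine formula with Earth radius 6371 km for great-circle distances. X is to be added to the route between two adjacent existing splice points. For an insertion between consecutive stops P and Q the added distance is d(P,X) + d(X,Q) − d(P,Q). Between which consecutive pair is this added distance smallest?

Added distance for inserting X between each consecutive pair:
A–B: 24.9 km
B–C: 32.7 km
C–D: 11.1 km
D–E: 56.7 km
E–F: 84.0 km
Smallest added distance is 11.1 km, inserting between C and D.

between C and D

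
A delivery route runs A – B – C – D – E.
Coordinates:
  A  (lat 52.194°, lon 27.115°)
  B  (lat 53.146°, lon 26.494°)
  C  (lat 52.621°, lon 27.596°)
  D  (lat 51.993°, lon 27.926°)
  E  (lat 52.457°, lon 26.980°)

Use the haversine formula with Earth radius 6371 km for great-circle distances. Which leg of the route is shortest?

C–D

Leg distances:
A→B: 113.8 km
B→C: 94.2 km
C→D: 73.3 km
D→E: 82.5 km
The shortest leg is C–D at 73.3 km.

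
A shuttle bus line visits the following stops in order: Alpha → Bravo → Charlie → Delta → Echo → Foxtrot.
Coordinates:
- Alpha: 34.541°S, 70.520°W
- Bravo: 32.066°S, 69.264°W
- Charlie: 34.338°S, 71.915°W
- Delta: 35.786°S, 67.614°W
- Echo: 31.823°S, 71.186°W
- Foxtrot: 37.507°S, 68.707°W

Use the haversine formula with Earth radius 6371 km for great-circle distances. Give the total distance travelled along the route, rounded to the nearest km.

Leg distances:
Alpha→Bravo: 298.9 km  (cumulative 298.9 km)
Bravo→Charlie: 353.0 km  (cumulative 652.0 km)
Charlie→Delta: 423.2 km  (cumulative 1075.2 km)
Delta→Echo: 550.5 km  (cumulative 1625.7 km)
Echo→Foxtrot: 671.4 km  (cumulative 2297.0 km)
Total route length ≈ 2297 km.

2297 km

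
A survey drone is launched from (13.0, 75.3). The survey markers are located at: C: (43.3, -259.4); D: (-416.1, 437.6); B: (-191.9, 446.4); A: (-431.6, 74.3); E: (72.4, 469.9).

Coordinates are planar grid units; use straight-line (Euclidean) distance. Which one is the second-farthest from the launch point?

A

Distance to each, sorted:
D: 561.6
A: 444.6
B: 423.9
E: 399.0
C: 336.1
The second-farthest is A at 444.6.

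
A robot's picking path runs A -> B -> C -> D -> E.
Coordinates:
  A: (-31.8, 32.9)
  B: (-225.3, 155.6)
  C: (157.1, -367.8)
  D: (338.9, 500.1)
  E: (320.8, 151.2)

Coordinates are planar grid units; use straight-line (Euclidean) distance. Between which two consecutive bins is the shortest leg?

Leg distances:
A→B: 229.1
B→C: 648.2
C→D: 886.7
D→E: 349.4
The shortest leg is A–B at 229.1.

A–B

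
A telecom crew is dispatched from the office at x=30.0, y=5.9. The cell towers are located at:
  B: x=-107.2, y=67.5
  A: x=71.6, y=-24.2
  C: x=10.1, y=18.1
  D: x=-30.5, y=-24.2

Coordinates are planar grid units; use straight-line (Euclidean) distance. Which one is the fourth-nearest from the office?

B

Distance to each, sorted:
C: 23.3
A: 51.3
D: 67.6
B: 150.4
The fourth-nearest is B at 150.4.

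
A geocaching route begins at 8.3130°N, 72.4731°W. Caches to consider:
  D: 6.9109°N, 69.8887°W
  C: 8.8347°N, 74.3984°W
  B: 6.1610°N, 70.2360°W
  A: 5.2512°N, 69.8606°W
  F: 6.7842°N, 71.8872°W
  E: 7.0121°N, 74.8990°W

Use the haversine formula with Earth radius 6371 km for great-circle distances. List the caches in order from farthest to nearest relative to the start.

A, B, D, E, C, F

Distances from the start:
A 5.2512°N, 69.8606°W: 446.2 km
B 6.1610°N, 70.2360°W: 343.7 km
D 6.9109°N, 69.8887°W: 324.7 km
E 7.0121°N, 74.8990°W: 304.0 km
C 8.8347°N, 74.3984°W: 219.5 km
F 6.7842°N, 71.8872°W: 181.8 km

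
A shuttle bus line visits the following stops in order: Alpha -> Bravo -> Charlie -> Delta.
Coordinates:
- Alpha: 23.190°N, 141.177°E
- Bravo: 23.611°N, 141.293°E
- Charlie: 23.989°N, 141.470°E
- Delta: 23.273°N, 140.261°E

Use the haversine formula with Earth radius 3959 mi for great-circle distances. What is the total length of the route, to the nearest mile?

150 mi

Leg distances:
Alpha→Bravo: 30.0 mi  (cumulative 30.0 mi)
Bravo→Charlie: 28.4 mi  (cumulative 58.4 mi)
Charlie→Delta: 91.1 mi  (cumulative 149.6 mi)
Total route length ≈ 150 mi.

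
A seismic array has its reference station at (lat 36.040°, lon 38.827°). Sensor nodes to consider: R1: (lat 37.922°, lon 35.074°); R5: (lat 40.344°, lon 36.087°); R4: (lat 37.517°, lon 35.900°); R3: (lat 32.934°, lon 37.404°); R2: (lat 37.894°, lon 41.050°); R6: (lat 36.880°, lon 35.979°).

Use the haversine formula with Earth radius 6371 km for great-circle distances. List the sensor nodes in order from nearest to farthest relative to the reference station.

Computing each great-circle distance from (lat 36.040°, lon 38.827°):
R6 (lat 36.880°, lon 35.979°): 271.3 km
R2 (lat 37.894°, lon 41.050°): 285.5 km
R4 (lat 37.517°, lon 35.900°): 308.1 km
R3 (lat 32.934°, lon 37.404°): 369.2 km
R1 (lat 37.922°, lon 35.074°): 393.6 km
R5 (lat 40.344°, lon 36.087°): 535.1 km

R6, R2, R4, R3, R1, R5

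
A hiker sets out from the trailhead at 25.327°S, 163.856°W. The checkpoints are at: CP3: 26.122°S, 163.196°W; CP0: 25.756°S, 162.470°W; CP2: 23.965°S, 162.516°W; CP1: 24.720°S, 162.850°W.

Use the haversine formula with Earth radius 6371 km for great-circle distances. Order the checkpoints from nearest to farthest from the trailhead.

CP3, CP1, CP0, CP2

Distance from the trailhead at 25.327°S, 163.856°W to each:
CP3 26.122°S, 163.196°W: 110.4 km
CP1 24.720°S, 162.850°W: 121.8 km
CP0 25.756°S, 162.470°W: 147.0 km
CP2 23.965°S, 162.516°W: 203.2 km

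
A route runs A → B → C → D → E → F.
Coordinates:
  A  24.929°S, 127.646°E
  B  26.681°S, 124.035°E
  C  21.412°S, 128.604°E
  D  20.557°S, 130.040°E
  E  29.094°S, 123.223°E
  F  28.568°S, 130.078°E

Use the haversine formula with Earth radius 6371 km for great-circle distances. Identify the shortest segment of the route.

Leg distances:
A→B: 410.6 km
B→C: 747.2 km
C→D: 176.8 km
D→E: 1171.7 km
E→F: 670.2 km
The shortest leg is C–D at 176.8 km.

C–D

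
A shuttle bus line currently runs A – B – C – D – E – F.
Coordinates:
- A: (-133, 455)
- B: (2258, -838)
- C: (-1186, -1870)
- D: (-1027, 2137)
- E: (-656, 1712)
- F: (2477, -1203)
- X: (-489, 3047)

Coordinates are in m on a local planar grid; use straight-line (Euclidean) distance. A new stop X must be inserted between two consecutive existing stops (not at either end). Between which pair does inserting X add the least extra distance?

between D and E

Added distance for inserting X between each consecutive pair:
A–B: 4656.2 m
B–C: 6128.9 m
C–D: 2013.1 m
D–E: 1838.4 m
E–F: 2248.7 m
Smallest added distance is 1838.4 m, inserting between D and E.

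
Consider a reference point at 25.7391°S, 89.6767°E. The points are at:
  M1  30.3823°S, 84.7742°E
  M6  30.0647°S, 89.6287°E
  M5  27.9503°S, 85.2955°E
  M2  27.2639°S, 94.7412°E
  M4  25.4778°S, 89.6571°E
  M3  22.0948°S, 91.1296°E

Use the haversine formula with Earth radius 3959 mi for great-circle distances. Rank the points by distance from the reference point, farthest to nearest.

M1, M2, M5, M6, M3, M4

Distance from the reference point at 25.7391°S, 89.6767°E to each:
M1 30.3823°S, 84.7742°E: 438.4 mi
M2 27.2639°S, 94.7412°E: 330.4 mi
M5 27.9503°S, 85.2955°E: 310.3 mi
M6 30.0647°S, 89.6287°E: 298.9 mi
M3 22.0948°S, 91.1296°E: 268.0 mi
M4 25.4778°S, 89.6571°E: 18.1 mi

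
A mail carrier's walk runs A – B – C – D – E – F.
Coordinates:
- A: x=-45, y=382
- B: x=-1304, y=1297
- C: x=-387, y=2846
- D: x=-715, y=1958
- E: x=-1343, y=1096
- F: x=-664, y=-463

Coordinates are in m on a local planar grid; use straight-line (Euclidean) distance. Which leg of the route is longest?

Leg distances:
A→B: 1556.4 m
B→C: 1800.1 m
C→D: 946.6 m
D→E: 1066.5 m
E→F: 1700.4 m
The longest leg is B–C at 1800.1 m.

B–C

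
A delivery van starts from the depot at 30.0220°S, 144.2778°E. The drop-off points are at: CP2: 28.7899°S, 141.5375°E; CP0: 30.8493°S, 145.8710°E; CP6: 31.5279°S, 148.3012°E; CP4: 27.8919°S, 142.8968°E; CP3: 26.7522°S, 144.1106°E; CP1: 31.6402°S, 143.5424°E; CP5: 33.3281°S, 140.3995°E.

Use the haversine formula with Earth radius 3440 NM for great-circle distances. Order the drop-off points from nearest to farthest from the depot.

Distances from the depot:
CP0 30.8493°S, 145.8710°E: 96.3 NM
CP1 31.6402°S, 143.5424°E: 104.3 NM
CP4 27.8919°S, 142.8968°E: 147.0 NM
CP2 28.7899°S, 141.5375°E: 161.3 NM
CP3 26.7522°S, 144.1106°E: 196.5 NM
CP6 31.5279°S, 148.3012°E: 226.4 NM
CP5 33.3281°S, 140.3995°E: 280.4 NM

CP0, CP1, CP4, CP2, CP3, CP6, CP5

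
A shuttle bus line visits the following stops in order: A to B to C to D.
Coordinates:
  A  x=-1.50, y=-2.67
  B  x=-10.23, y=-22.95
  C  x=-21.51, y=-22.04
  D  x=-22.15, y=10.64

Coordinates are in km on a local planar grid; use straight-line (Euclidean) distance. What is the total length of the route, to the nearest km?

66 km

Leg distances:
A→B: 22.1 km  (cumulative 22.1 km)
B→C: 11.3 km  (cumulative 33.4 km)
C→D: 32.7 km  (cumulative 66.1 km)
Total route length ≈ 66 km.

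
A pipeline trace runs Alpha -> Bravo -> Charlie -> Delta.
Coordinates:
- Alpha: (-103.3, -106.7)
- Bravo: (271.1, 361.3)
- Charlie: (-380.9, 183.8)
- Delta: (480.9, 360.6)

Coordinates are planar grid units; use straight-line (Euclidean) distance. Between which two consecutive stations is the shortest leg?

Alpha–Bravo

Leg distances:
Alpha→Bravo: 599.3
Bravo→Charlie: 675.7
Charlie→Delta: 879.7
The shortest leg is Alpha–Bravo at 599.3.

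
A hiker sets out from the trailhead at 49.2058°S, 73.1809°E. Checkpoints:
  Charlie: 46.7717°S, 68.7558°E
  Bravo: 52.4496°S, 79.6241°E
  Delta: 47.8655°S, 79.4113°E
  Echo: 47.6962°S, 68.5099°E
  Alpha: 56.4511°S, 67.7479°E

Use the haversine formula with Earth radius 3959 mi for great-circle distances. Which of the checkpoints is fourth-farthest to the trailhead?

Distances from the trailhead (49.2058°S, 73.1809°E):
Alpha: 549.2 mi
Bravo: 359.4 mi
Delta: 299.6 mi
Charlie: 264.8 mi
Echo: 238.1 mi
The fourth-farthest is Charlie at 264.8 mi.

Charlie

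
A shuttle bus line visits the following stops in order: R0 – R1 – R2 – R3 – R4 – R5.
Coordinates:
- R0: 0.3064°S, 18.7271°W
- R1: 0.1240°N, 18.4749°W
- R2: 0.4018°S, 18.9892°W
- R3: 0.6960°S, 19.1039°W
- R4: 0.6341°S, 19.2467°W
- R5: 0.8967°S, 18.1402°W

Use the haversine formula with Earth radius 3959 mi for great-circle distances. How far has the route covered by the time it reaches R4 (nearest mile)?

Leg distances:
R0→R1: 34.5 mi  (cumulative 34.5 mi)
R1→R2: 50.8 mi  (cumulative 85.3 mi)
R2→R3: 21.8 mi  (cumulative 107.1 mi)
R3→R4: 10.8 mi  (cumulative 117.9 mi)
Cumulative distance at R4 ≈ 118 mi.

118 mi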